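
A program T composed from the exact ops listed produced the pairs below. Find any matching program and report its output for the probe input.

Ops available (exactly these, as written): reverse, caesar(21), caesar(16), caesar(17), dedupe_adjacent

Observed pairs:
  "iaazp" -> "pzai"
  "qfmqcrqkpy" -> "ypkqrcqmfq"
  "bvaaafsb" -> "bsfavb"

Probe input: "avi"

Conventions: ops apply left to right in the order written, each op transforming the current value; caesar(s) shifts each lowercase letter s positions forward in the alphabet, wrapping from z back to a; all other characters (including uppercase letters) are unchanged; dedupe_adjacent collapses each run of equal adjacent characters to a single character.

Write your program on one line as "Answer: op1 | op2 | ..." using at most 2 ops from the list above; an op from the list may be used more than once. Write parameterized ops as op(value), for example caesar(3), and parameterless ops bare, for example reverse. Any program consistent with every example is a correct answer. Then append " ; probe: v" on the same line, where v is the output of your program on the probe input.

reverse | dedupe_adjacent ; probe: "iva"

Check, running the answer program on each example:
  "iaazp" -> "pzaai" -> "pzai"
  "qfmqcrqkpy" -> "ypkqrcqmfq" -> "ypkqrcqmfq"
  "bvaaafsb" -> "bsfaaavb" -> "bsfavb"
  probe: "avi" -> "iva" -> "iva"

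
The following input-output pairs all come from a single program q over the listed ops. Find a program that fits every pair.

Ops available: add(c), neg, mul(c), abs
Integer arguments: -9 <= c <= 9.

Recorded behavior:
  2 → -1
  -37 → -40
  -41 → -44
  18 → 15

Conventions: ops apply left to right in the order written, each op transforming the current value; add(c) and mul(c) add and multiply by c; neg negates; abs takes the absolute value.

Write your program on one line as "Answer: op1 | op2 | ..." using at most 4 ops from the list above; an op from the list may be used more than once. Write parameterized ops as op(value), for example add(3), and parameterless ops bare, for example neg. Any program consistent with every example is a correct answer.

neg | add(3) | neg

Check, running the answer program on each example:
  2 -> -2 -> 1 -> -1
  -37 -> 37 -> 40 -> -40
  -41 -> 41 -> 44 -> -44
  18 -> -18 -> -15 -> 15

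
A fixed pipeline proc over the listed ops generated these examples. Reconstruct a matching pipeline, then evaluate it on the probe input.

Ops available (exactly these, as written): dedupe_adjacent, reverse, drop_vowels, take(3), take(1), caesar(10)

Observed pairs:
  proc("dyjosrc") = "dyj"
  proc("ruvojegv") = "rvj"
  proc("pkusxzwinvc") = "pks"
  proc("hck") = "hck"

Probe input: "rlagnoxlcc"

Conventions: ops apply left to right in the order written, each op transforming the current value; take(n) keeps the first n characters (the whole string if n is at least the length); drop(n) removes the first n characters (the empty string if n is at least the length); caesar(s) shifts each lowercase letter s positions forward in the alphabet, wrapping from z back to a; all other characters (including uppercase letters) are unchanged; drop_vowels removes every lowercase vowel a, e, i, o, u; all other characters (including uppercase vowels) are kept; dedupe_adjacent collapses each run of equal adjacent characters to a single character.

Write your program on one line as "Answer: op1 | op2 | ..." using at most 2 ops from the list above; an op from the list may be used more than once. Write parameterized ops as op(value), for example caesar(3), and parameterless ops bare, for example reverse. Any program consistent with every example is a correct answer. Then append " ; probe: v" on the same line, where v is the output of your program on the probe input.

drop_vowels | take(3) ; probe: "rlg"

Check, running the answer program on each example:
  "dyjosrc" -> "dyjsrc" -> "dyj"
  "ruvojegv" -> "rvjgv" -> "rvj"
  "pkusxzwinvc" -> "pksxzwnvc" -> "pks"
  "hck" -> "hck" -> "hck"
  probe: "rlagnoxlcc" -> "rlgnxlcc" -> "rlg"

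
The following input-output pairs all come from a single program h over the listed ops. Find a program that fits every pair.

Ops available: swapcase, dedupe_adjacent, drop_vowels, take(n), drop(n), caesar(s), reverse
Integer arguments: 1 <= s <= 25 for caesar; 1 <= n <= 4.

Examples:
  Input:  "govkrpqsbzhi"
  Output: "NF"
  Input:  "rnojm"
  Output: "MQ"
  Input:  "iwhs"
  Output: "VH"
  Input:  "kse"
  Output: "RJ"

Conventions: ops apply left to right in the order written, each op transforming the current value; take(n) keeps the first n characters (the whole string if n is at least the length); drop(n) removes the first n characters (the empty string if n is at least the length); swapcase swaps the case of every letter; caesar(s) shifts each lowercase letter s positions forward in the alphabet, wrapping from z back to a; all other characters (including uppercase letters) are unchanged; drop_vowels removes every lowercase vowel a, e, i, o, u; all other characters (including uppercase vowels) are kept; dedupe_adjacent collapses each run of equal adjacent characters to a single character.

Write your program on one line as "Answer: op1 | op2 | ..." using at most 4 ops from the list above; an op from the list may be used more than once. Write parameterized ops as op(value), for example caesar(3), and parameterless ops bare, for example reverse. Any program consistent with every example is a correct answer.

take(2) | caesar(25) | swapcase | reverse

Check, running the answer program on each example:
  "govkrpqsbzhi" -> "go" -> "fn" -> "FN" -> "NF"
  "rnojm" -> "rn" -> "qm" -> "QM" -> "MQ"
  "iwhs" -> "iw" -> "hv" -> "HV" -> "VH"
  "kse" -> "ks" -> "jr" -> "JR" -> "RJ"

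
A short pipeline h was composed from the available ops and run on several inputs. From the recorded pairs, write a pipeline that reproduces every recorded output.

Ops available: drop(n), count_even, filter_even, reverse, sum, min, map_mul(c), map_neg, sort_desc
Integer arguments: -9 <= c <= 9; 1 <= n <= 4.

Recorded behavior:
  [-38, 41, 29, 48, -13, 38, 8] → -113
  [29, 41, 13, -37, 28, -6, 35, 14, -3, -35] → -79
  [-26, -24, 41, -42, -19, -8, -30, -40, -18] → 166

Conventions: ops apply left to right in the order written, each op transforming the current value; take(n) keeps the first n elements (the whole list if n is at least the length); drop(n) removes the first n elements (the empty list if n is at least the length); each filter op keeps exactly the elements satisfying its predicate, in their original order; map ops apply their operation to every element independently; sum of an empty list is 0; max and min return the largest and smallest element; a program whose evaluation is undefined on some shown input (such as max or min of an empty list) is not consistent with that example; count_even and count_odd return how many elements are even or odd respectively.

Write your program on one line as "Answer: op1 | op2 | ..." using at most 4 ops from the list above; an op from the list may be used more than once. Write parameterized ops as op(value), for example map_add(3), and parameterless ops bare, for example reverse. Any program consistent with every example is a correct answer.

reverse | map_neg | sum

Check, running the answer program on each example:
  [-38, 41, 29, 48, -13, 38, 8] -> [8, 38, -13, 48, 29, 41, -38] -> [-8, -38, 13, -48, -29, -41, 38] -> -113
  [29, 41, 13, -37, 28, -6, 35, 14, -3, -35] -> [-35, -3, 14, 35, -6, 28, -37, 13, 41, 29] -> [35, 3, -14, -35, 6, -28, 37, -13, -41, -29] -> -79
  [-26, -24, 41, -42, -19, -8, -30, -40, -18] -> [-18, -40, -30, -8, -19, -42, 41, -24, -26] -> [18, 40, 30, 8, 19, 42, -41, 24, 26] -> 166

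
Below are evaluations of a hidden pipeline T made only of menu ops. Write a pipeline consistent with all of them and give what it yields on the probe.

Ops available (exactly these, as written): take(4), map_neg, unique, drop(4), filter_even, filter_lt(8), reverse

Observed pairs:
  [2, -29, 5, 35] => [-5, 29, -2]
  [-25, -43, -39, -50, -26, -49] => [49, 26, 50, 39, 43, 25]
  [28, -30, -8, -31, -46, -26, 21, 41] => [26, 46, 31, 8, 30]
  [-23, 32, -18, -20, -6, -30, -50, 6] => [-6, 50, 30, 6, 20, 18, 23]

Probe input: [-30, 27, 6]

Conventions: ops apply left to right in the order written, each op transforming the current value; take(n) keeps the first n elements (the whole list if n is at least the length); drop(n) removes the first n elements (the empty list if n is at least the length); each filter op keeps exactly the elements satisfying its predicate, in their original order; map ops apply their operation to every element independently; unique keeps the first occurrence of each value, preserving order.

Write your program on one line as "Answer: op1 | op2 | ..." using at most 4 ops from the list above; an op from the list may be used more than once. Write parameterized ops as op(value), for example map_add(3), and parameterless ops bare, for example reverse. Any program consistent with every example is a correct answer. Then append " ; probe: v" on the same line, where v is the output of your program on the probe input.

filter_lt(8) | reverse | map_neg ; probe: [-6, 30]

Check, running the answer program on each example:
  [2, -29, 5, 35] -> [2, -29, 5] -> [5, -29, 2] -> [-5, 29, -2]
  [-25, -43, -39, -50, -26, -49] -> [-25, -43, -39, -50, -26, -49] -> [-49, -26, -50, -39, -43, -25] -> [49, 26, 50, 39, 43, 25]
  [28, -30, -8, -31, -46, -26, 21, 41] -> [-30, -8, -31, -46, -26] -> [-26, -46, -31, -8, -30] -> [26, 46, 31, 8, 30]
  [-23, 32, -18, -20, -6, -30, -50, 6] -> [-23, -18, -20, -6, -30, -50, 6] -> [6, -50, -30, -6, -20, -18, -23] -> [-6, 50, 30, 6, 20, 18, 23]
  probe: [-30, 27, 6] -> [-30, 6] -> [6, -30] -> [-6, 30]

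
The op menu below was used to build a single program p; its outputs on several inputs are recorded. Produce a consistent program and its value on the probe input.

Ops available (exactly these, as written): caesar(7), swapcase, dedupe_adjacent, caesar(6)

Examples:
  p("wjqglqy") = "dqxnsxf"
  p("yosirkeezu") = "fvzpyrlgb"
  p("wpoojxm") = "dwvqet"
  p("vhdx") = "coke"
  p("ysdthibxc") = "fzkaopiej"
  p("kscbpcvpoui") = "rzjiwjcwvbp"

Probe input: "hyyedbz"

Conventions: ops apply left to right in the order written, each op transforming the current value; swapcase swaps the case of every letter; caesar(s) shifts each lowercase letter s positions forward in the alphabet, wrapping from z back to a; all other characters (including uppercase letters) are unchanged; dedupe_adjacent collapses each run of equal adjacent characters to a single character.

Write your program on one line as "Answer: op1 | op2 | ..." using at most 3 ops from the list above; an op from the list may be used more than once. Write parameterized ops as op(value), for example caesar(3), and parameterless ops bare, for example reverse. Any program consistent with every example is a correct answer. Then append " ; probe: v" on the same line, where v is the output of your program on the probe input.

dedupe_adjacent | caesar(7) ; probe: "oflkig"

Check, running the answer program on each example:
  "wjqglqy" -> "wjqglqy" -> "dqxnsxf"
  "yosirkeezu" -> "yosirkezu" -> "fvzpyrlgb"
  "wpoojxm" -> "wpojxm" -> "dwvqet"
  "vhdx" -> "vhdx" -> "coke"
  "ysdthibxc" -> "ysdthibxc" -> "fzkaopiej"
  "kscbpcvpoui" -> "kscbpcvpoui" -> "rzjiwjcwvbp"
  probe: "hyyedbz" -> "hyedbz" -> "oflkig"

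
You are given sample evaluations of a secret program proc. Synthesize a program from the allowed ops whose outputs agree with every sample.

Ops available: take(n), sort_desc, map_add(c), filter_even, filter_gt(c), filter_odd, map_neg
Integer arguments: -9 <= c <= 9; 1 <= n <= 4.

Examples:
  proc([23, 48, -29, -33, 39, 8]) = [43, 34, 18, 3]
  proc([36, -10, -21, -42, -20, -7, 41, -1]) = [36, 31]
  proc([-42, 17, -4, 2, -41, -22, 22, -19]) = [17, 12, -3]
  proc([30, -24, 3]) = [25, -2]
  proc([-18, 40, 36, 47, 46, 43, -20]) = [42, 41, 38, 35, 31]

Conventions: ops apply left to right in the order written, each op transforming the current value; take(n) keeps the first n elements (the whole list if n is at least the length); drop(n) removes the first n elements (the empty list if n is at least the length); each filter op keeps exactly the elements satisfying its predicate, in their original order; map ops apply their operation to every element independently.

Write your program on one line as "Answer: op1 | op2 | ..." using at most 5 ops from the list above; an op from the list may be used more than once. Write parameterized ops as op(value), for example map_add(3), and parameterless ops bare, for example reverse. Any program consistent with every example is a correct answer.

map_add(-1) | filter_gt(0) | map_add(-4) | sort_desc

Check, running the answer program on each example:
  [23, 48, -29, -33, 39, 8] -> [22, 47, -30, -34, 38, 7] -> [22, 47, 38, 7] -> [18, 43, 34, 3] -> [43, 34, 18, 3]
  [36, -10, -21, -42, -20, -7, 41, -1] -> [35, -11, -22, -43, -21, -8, 40, -2] -> [35, 40] -> [31, 36] -> [36, 31]
  [-42, 17, -4, 2, -41, -22, 22, -19] -> [-43, 16, -5, 1, -42, -23, 21, -20] -> [16, 1, 21] -> [12, -3, 17] -> [17, 12, -3]
  [30, -24, 3] -> [29, -25, 2] -> [29, 2] -> [25, -2] -> [25, -2]
  [-18, 40, 36, 47, 46, 43, -20] -> [-19, 39, 35, 46, 45, 42, -21] -> [39, 35, 46, 45, 42] -> [35, 31, 42, 41, 38] -> [42, 41, 38, 35, 31]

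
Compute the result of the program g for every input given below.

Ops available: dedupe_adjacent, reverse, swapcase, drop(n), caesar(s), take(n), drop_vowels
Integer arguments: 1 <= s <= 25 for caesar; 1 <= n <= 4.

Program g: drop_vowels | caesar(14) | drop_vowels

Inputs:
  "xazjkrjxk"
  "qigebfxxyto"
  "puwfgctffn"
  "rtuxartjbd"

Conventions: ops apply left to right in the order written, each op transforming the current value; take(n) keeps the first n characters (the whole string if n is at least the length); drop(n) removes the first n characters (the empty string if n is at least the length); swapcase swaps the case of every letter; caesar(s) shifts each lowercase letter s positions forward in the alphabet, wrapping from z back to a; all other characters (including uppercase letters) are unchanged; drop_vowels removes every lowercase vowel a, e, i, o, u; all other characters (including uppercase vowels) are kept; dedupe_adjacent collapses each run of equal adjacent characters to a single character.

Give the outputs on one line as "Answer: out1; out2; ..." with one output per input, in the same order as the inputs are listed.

Execution, op by op:
  "xazjkrjxk" -> "xzjkrjxk" -> "lnxyfxly" -> "lnxyfxly"
  "qigebfxxyto" -> "qgbfxxyt" -> "euptllmh" -> "ptllmh"
  "puwfgctffn" -> "pwfgctffn" -> "dktuqhttb" -> "dktqhttb"
  "rtuxartjbd" -> "rtxrtjbd" -> "fhlfhxpr" -> "fhlfhxpr"

"lnxyfxly"; "ptllmh"; "dktqhttb"; "fhlfhxpr"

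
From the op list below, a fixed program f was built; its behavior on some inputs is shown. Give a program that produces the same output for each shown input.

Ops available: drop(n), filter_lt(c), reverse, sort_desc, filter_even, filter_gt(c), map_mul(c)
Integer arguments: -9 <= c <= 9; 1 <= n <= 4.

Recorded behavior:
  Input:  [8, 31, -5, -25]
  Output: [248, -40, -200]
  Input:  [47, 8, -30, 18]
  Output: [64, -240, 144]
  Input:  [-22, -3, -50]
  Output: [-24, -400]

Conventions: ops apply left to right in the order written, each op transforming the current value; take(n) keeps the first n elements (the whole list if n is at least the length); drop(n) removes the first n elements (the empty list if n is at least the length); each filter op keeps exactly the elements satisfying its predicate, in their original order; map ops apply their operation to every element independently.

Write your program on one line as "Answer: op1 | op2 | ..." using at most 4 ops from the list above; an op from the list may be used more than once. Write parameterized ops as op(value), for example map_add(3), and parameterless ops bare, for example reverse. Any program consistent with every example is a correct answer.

map_mul(-8) | drop(1) | map_mul(-1)

Check, running the answer program on each example:
  [8, 31, -5, -25] -> [-64, -248, 40, 200] -> [-248, 40, 200] -> [248, -40, -200]
  [47, 8, -30, 18] -> [-376, -64, 240, -144] -> [-64, 240, -144] -> [64, -240, 144]
  [-22, -3, -50] -> [176, 24, 400] -> [24, 400] -> [-24, -400]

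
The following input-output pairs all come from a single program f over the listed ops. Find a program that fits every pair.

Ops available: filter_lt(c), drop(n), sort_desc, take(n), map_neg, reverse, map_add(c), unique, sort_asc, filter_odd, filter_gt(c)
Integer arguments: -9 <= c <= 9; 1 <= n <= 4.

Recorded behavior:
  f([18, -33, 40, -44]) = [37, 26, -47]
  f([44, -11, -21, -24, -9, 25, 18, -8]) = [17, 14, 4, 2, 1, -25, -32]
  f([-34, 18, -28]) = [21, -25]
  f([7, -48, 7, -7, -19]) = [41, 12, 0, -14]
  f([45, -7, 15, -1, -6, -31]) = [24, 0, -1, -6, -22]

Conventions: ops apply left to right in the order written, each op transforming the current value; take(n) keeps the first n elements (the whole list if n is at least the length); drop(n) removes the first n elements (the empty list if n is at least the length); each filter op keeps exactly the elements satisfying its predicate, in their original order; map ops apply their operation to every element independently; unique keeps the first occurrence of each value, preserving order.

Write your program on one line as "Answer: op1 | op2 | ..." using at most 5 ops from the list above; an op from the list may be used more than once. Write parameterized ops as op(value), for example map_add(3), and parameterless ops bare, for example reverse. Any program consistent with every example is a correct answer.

drop(1) | sort_asc | map_neg | map_add(-7)

Check, running the answer program on each example:
  [18, -33, 40, -44] -> [-33, 40, -44] -> [-44, -33, 40] -> [44, 33, -40] -> [37, 26, -47]
  [44, -11, -21, -24, -9, 25, 18, -8] -> [-11, -21, -24, -9, 25, 18, -8] -> [-24, -21, -11, -9, -8, 18, 25] -> [24, 21, 11, 9, 8, -18, -25] -> [17, 14, 4, 2, 1, -25, -32]
  [-34, 18, -28] -> [18, -28] -> [-28, 18] -> [28, -18] -> [21, -25]
  [7, -48, 7, -7, -19] -> [-48, 7, -7, -19] -> [-48, -19, -7, 7] -> [48, 19, 7, -7] -> [41, 12, 0, -14]
  [45, -7, 15, -1, -6, -31] -> [-7, 15, -1, -6, -31] -> [-31, -7, -6, -1, 15] -> [31, 7, 6, 1, -15] -> [24, 0, -1, -6, -22]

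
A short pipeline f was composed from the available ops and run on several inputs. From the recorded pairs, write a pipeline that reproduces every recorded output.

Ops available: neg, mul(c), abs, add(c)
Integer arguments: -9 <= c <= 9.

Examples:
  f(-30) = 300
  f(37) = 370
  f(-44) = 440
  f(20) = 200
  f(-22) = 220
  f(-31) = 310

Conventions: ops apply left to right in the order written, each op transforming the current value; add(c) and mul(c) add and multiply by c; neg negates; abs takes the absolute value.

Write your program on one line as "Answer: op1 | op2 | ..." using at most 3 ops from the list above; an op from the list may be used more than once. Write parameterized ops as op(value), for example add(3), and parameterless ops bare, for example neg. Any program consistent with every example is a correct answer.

abs | mul(-2) | mul(-5)

Check, running the answer program on each example:
  -30 -> 30 -> -60 -> 300
  37 -> 37 -> -74 -> 370
  -44 -> 44 -> -88 -> 440
  20 -> 20 -> -40 -> 200
  -22 -> 22 -> -44 -> 220
  -31 -> 31 -> -62 -> 310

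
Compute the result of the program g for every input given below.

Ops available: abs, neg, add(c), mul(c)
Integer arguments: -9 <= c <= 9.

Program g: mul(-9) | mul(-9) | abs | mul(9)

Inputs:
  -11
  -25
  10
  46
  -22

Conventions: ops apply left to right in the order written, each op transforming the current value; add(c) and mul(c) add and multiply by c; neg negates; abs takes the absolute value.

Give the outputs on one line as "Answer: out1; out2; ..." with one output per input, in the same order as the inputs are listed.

Execution, op by op:
  -11 -> 99 -> -891 -> 891 -> 8019
  -25 -> 225 -> -2025 -> 2025 -> 18225
  10 -> -90 -> 810 -> 810 -> 7290
  46 -> -414 -> 3726 -> 3726 -> 33534
  -22 -> 198 -> -1782 -> 1782 -> 16038

8019; 18225; 7290; 33534; 16038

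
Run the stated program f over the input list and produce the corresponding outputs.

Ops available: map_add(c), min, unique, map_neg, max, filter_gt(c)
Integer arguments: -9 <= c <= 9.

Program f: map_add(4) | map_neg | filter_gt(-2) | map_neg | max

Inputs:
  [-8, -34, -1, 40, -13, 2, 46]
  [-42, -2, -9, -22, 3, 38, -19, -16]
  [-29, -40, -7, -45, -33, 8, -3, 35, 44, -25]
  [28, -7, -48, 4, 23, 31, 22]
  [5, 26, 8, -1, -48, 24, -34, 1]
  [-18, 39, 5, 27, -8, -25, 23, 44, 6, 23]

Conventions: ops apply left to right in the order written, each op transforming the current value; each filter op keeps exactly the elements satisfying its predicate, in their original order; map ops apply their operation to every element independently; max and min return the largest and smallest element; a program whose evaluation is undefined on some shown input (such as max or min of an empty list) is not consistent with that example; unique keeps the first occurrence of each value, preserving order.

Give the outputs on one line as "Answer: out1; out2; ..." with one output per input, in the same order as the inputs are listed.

-4; -5; 1; -3; -30; -4

Execution, op by op:
  [-8, -34, -1, 40, -13, 2, 46] -> [-4, -30, 3, 44, -9, 6, 50] -> [4, 30, -3, -44, 9, -6, -50] -> [4, 30, 9] -> [-4, -30, -9] -> -4
  [-42, -2, -9, -22, 3, 38, -19, -16] -> [-38, 2, -5, -18, 7, 42, -15, -12] -> [38, -2, 5, 18, -7, -42, 15, 12] -> [38, 5, 18, 15, 12] -> [-38, -5, -18, -15, -12] -> -5
  [-29, -40, -7, -45, -33, 8, -3, 35, 44, -25] -> [-25, -36, -3, -41, -29, 12, 1, 39, 48, -21] -> [25, 36, 3, 41, 29, -12, -1, -39, -48, 21] -> [25, 36, 3, 41, 29, -1, 21] -> [-25, -36, -3, -41, -29, 1, -21] -> 1
  [28, -7, -48, 4, 23, 31, 22] -> [32, -3, -44, 8, 27, 35, 26] -> [-32, 3, 44, -8, -27, -35, -26] -> [3, 44] -> [-3, -44] -> -3
  [5, 26, 8, -1, -48, 24, -34, 1] -> [9, 30, 12, 3, -44, 28, -30, 5] -> [-9, -30, -12, -3, 44, -28, 30, -5] -> [44, 30] -> [-44, -30] -> -30
  [-18, 39, 5, 27, -8, -25, 23, 44, 6, 23] -> [-14, 43, 9, 31, -4, -21, 27, 48, 10, 27] -> [14, -43, -9, -31, 4, 21, -27, -48, -10, -27] -> [14, 4, 21] -> [-14, -4, -21] -> -4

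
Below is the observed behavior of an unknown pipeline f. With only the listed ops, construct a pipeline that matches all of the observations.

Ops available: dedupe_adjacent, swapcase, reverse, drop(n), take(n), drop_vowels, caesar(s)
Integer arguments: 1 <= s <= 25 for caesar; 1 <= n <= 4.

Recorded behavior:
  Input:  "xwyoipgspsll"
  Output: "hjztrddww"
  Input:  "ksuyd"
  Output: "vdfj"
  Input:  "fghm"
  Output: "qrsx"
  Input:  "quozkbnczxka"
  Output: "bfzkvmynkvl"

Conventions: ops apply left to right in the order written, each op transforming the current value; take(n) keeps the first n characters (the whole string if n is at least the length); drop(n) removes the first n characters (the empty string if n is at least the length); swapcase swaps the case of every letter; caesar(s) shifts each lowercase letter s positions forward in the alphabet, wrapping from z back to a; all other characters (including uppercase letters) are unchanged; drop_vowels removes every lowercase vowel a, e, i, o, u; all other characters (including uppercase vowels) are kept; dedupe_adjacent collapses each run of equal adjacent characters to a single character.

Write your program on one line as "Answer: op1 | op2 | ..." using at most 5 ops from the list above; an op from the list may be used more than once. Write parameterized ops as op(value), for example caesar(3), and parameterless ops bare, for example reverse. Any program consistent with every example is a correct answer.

reverse | caesar(25) | caesar(12) | drop_vowels | reverse

Check, running the answer program on each example:
  "xwyoipgspsll" -> "llspsgpioywx" -> "kkrorfohnxvw" -> "wwdadratzjhi" -> "wwddrtzjh" -> "hjztrddww"
  "ksuyd" -> "dyusk" -> "cxtrj" -> "ojfdv" -> "jfdv" -> "vdfj"
  "fghm" -> "mhgf" -> "lgfe" -> "xsrq" -> "xsrq" -> "qrsx"
  "quozkbnczxka" -> "akxzcnbkzouq" -> "zjwybmajyntp" -> "lviknymvkzfb" -> "lvknymvkzfb" -> "bfzkvmynkvl"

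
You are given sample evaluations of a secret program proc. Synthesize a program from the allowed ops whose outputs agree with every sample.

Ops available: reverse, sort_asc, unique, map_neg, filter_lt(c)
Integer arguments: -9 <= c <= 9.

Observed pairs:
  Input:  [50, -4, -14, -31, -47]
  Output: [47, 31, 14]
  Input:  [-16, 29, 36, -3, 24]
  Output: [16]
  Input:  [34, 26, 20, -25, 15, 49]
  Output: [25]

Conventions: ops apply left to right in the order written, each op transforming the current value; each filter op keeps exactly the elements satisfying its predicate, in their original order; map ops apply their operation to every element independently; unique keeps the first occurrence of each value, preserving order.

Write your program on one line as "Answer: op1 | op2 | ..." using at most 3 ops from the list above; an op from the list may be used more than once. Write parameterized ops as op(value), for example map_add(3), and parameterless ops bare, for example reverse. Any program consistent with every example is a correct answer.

filter_lt(-9) | map_neg | reverse

Check, running the answer program on each example:
  [50, -4, -14, -31, -47] -> [-14, -31, -47] -> [14, 31, 47] -> [47, 31, 14]
  [-16, 29, 36, -3, 24] -> [-16] -> [16] -> [16]
  [34, 26, 20, -25, 15, 49] -> [-25] -> [25] -> [25]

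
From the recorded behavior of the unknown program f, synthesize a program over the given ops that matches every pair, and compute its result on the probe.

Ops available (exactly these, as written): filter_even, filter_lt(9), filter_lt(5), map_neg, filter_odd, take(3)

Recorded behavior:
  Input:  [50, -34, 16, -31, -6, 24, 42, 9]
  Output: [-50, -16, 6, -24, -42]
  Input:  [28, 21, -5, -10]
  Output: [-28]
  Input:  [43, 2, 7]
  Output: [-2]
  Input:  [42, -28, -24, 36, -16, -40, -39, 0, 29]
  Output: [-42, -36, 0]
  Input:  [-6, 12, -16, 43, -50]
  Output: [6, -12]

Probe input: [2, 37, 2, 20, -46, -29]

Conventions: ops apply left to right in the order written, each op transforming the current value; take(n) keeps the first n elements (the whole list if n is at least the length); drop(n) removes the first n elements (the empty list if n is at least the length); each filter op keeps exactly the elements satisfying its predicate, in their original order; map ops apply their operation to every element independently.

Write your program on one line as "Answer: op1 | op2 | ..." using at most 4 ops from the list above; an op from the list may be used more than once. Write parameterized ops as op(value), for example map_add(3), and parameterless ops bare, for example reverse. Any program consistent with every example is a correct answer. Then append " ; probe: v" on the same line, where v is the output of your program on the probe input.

map_neg | filter_lt(9) | filter_even ; probe: [-2, -2, -20]

Check, running the answer program on each example:
  [50, -34, 16, -31, -6, 24, 42, 9] -> [-50, 34, -16, 31, 6, -24, -42, -9] -> [-50, -16, 6, -24, -42, -9] -> [-50, -16, 6, -24, -42]
  [28, 21, -5, -10] -> [-28, -21, 5, 10] -> [-28, -21, 5] -> [-28]
  [43, 2, 7] -> [-43, -2, -7] -> [-43, -2, -7] -> [-2]
  [42, -28, -24, 36, -16, -40, -39, 0, 29] -> [-42, 28, 24, -36, 16, 40, 39, 0, -29] -> [-42, -36, 0, -29] -> [-42, -36, 0]
  [-6, 12, -16, 43, -50] -> [6, -12, 16, -43, 50] -> [6, -12, -43] -> [6, -12]
  probe: [2, 37, 2, 20, -46, -29] -> [-2, -37, -2, -20, 46, 29] -> [-2, -37, -2, -20] -> [-2, -2, -20]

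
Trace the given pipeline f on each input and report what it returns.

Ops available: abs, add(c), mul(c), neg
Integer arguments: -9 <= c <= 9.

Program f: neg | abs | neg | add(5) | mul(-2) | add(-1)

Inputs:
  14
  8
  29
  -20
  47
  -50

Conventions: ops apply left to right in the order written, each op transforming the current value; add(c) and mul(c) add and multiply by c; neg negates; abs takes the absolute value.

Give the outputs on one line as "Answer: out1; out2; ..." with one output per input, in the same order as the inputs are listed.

17; 5; 47; 29; 83; 89

Execution, op by op:
  14 -> -14 -> 14 -> -14 -> -9 -> 18 -> 17
  8 -> -8 -> 8 -> -8 -> -3 -> 6 -> 5
  29 -> -29 -> 29 -> -29 -> -24 -> 48 -> 47
  -20 -> 20 -> 20 -> -20 -> -15 -> 30 -> 29
  47 -> -47 -> 47 -> -47 -> -42 -> 84 -> 83
  -50 -> 50 -> 50 -> -50 -> -45 -> 90 -> 89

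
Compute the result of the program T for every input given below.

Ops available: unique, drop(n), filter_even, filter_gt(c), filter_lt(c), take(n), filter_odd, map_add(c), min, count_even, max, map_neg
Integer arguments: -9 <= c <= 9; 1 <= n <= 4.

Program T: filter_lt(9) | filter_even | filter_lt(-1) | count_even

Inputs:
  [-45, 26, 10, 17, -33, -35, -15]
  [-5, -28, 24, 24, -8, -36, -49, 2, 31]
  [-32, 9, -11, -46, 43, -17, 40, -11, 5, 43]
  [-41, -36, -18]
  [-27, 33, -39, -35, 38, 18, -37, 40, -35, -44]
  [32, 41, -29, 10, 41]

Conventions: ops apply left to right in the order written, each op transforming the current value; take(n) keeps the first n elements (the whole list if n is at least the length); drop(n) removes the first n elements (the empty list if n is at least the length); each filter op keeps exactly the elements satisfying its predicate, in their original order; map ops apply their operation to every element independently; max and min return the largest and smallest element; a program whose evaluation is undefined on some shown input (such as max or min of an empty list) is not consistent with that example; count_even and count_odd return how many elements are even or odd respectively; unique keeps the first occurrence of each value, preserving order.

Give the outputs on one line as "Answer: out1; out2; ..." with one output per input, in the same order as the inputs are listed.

0; 3; 2; 2; 1; 0

Execution, op by op:
  [-45, 26, 10, 17, -33, -35, -15] -> [-45, -33, -35, -15] -> [] -> [] -> 0
  [-5, -28, 24, 24, -8, -36, -49, 2, 31] -> [-5, -28, -8, -36, -49, 2] -> [-28, -8, -36, 2] -> [-28, -8, -36] -> 3
  [-32, 9, -11, -46, 43, -17, 40, -11, 5, 43] -> [-32, -11, -46, -17, -11, 5] -> [-32, -46] -> [-32, -46] -> 2
  [-41, -36, -18] -> [-41, -36, -18] -> [-36, -18] -> [-36, -18] -> 2
  [-27, 33, -39, -35, 38, 18, -37, 40, -35, -44] -> [-27, -39, -35, -37, -35, -44] -> [-44] -> [-44] -> 1
  [32, 41, -29, 10, 41] -> [-29] -> [] -> [] -> 0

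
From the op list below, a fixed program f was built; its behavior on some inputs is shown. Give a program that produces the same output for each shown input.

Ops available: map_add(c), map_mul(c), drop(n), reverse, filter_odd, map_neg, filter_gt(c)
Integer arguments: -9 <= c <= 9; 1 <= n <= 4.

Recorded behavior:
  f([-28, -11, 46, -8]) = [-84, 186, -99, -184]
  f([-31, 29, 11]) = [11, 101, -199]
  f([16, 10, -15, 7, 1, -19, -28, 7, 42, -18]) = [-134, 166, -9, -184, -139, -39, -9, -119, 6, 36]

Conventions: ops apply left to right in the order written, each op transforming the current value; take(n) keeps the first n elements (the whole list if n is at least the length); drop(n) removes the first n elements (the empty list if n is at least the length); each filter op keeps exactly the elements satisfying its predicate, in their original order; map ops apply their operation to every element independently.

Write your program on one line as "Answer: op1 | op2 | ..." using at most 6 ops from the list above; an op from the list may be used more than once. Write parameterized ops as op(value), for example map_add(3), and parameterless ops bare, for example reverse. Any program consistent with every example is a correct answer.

map_add(-8) | reverse | map_mul(-5) | map_neg | map_add(-4)

Check, running the answer program on each example:
  [-28, -11, 46, -8] -> [-36, -19, 38, -16] -> [-16, 38, -19, -36] -> [80, -190, 95, 180] -> [-80, 190, -95, -180] -> [-84, 186, -99, -184]
  [-31, 29, 11] -> [-39, 21, 3] -> [3, 21, -39] -> [-15, -105, 195] -> [15, 105, -195] -> [11, 101, -199]
  [16, 10, -15, 7, 1, -19, -28, 7, 42, -18] -> [8, 2, -23, -1, -7, -27, -36, -1, 34, -26] -> [-26, 34, -1, -36, -27, -7, -1, -23, 2, 8] -> [130, -170, 5, 180, 135, 35, 5, 115, -10, -40] -> [-130, 170, -5, -180, -135, -35, -5, -115, 10, 40] -> [-134, 166, -9, -184, -139, -39, -9, -119, 6, 36]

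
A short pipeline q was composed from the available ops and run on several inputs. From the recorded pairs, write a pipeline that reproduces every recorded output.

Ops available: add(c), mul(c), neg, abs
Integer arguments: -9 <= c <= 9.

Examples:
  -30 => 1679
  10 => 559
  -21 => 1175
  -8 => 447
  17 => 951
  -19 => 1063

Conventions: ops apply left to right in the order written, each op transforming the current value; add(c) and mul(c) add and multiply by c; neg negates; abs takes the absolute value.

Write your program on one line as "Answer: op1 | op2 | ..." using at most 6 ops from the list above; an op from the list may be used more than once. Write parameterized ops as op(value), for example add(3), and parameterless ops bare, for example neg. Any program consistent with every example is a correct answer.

mul(7) | abs | neg | mul(-8) | add(6) | add(-7)

Check, running the answer program on each example:
  -30 -> -210 -> 210 -> -210 -> 1680 -> 1686 -> 1679
  10 -> 70 -> 70 -> -70 -> 560 -> 566 -> 559
  -21 -> -147 -> 147 -> -147 -> 1176 -> 1182 -> 1175
  -8 -> -56 -> 56 -> -56 -> 448 -> 454 -> 447
  17 -> 119 -> 119 -> -119 -> 952 -> 958 -> 951
  -19 -> -133 -> 133 -> -133 -> 1064 -> 1070 -> 1063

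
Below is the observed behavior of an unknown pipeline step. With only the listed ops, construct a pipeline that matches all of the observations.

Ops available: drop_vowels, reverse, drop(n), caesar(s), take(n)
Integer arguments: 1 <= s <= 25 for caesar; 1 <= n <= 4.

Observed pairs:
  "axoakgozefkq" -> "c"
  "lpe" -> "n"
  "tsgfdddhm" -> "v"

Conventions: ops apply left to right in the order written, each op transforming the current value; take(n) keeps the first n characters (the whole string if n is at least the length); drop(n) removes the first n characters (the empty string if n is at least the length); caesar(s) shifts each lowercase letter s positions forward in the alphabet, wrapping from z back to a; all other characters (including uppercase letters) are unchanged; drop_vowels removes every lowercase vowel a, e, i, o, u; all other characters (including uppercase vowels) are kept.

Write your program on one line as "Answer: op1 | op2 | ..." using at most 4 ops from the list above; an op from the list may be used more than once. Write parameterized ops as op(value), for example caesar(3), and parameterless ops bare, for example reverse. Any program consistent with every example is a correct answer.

take(1) | caesar(7) | caesar(21)

Check, running the answer program on each example:
  "axoakgozefkq" -> "a" -> "h" -> "c"
  "lpe" -> "l" -> "s" -> "n"
  "tsgfdddhm" -> "t" -> "a" -> "v"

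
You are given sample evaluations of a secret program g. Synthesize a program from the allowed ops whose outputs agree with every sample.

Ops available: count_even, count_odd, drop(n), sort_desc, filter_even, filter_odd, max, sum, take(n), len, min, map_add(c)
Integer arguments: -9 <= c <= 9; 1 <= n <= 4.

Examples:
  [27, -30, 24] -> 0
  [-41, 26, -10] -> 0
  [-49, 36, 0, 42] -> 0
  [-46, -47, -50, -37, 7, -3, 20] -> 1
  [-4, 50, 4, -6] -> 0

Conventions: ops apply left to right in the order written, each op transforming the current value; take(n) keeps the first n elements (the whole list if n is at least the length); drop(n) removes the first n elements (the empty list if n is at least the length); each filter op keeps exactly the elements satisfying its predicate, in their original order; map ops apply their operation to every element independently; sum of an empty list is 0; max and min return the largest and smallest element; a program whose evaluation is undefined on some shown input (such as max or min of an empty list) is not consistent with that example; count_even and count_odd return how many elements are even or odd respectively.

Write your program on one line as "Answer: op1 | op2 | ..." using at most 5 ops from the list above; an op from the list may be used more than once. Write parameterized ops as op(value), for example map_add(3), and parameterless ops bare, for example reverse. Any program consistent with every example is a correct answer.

filter_odd | drop(2) | take(1) | map_add(-1) | len

Check, running the answer program on each example:
  [27, -30, 24] -> [27] -> [] -> [] -> [] -> 0
  [-41, 26, -10] -> [-41] -> [] -> [] -> [] -> 0
  [-49, 36, 0, 42] -> [-49] -> [] -> [] -> [] -> 0
  [-46, -47, -50, -37, 7, -3, 20] -> [-47, -37, 7, -3] -> [7, -3] -> [7] -> [6] -> 1
  [-4, 50, 4, -6] -> [] -> [] -> [] -> [] -> 0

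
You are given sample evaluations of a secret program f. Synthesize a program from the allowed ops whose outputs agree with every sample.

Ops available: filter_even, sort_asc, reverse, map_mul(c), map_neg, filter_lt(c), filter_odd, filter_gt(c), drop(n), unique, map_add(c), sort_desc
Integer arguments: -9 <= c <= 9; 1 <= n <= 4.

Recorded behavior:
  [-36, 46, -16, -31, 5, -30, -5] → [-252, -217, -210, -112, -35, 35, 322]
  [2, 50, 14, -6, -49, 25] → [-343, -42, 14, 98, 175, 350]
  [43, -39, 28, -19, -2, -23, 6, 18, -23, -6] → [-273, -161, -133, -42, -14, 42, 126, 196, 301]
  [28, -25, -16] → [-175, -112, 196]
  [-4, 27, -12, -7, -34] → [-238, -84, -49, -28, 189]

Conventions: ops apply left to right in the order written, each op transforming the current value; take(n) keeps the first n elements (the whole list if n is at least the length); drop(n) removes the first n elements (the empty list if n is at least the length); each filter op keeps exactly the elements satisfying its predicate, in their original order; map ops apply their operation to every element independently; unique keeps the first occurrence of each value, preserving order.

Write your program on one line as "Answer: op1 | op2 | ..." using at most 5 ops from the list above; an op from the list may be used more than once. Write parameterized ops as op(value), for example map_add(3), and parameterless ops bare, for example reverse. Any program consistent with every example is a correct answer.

reverse | map_mul(7) | unique | reverse | sort_asc

Check, running the answer program on each example:
  [-36, 46, -16, -31, 5, -30, -5] -> [-5, -30, 5, -31, -16, 46, -36] -> [-35, -210, 35, -217, -112, 322, -252] -> [-35, -210, 35, -217, -112, 322, -252] -> [-252, 322, -112, -217, 35, -210, -35] -> [-252, -217, -210, -112, -35, 35, 322]
  [2, 50, 14, -6, -49, 25] -> [25, -49, -6, 14, 50, 2] -> [175, -343, -42, 98, 350, 14] -> [175, -343, -42, 98, 350, 14] -> [14, 350, 98, -42, -343, 175] -> [-343, -42, 14, 98, 175, 350]
  [43, -39, 28, -19, -2, -23, 6, 18, -23, -6] -> [-6, -23, 18, 6, -23, -2, -19, 28, -39, 43] -> [-42, -161, 126, 42, -161, -14, -133, 196, -273, 301] -> [-42, -161, 126, 42, -14, -133, 196, -273, 301] -> [301, -273, 196, -133, -14, 42, 126, -161, -42] -> [-273, -161, -133, -42, -14, 42, 126, 196, 301]
  [28, -25, -16] -> [-16, -25, 28] -> [-112, -175, 196] -> [-112, -175, 196] -> [196, -175, -112] -> [-175, -112, 196]
  [-4, 27, -12, -7, -34] -> [-34, -7, -12, 27, -4] -> [-238, -49, -84, 189, -28] -> [-238, -49, -84, 189, -28] -> [-28, 189, -84, -49, -238] -> [-238, -84, -49, -28, 189]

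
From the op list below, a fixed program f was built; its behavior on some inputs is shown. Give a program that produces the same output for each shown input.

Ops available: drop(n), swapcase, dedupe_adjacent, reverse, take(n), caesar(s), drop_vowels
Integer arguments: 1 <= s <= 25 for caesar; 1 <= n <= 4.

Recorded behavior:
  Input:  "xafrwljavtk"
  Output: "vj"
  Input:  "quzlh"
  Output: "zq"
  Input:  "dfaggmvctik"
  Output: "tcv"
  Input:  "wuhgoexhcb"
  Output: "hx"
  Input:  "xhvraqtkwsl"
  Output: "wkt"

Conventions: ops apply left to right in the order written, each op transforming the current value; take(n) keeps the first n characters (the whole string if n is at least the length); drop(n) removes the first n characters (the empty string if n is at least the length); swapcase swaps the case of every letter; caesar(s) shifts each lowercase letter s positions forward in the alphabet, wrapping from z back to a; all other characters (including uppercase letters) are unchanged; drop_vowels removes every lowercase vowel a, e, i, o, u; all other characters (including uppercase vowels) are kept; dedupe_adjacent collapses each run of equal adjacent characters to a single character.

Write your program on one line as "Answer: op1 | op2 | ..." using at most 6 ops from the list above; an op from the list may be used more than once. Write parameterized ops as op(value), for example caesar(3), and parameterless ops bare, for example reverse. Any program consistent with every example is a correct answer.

dedupe_adjacent | reverse | drop(2) | take(3) | drop_vowels

Check, running the answer program on each example:
  "xafrwljavtk" -> "xafrwljavtk" -> "ktvajlwrfax" -> "vajlwrfax" -> "vaj" -> "vj"
  "quzlh" -> "quzlh" -> "hlzuq" -> "zuq" -> "zuq" -> "zq"
  "dfaggmvctik" -> "dfagmvctik" -> "kitcvmgafd" -> "tcvmgafd" -> "tcv" -> "tcv"
  "wuhgoexhcb" -> "wuhgoexhcb" -> "bchxeoghuw" -> "hxeoghuw" -> "hxe" -> "hx"
  "xhvraqtkwsl" -> "xhvraqtkwsl" -> "lswktqarvhx" -> "wktqarvhx" -> "wkt" -> "wkt"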